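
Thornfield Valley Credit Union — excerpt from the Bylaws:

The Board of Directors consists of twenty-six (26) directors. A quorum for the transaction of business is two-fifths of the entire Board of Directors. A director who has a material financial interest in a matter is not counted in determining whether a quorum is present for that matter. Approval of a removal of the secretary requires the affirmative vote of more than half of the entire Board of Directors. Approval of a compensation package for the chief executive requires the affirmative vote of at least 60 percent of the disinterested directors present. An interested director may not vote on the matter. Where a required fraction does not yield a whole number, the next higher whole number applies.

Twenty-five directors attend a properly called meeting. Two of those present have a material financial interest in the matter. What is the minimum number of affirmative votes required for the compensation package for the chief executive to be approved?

14

The compensation package for the chief executive requires three-fifths of the disinterested directors present (25 − 2 = 23).
3/5 of 23 = 13.80, rounded up to 14.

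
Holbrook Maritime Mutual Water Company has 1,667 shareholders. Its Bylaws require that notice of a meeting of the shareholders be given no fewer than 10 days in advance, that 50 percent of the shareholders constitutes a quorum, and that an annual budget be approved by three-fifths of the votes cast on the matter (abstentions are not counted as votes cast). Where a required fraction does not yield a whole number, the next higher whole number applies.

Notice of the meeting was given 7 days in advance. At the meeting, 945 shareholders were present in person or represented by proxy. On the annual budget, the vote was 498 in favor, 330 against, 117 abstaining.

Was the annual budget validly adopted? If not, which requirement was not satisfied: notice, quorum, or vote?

Invalid — notice requirement not satisfied.

Notice: 7 days given; 10 required. Not satisfied.
Quorum: 50% of 1,667 = 833.50, rounded up to 834; 945 present. Satisfied.
Vote: requires three-fifths of the votes cast (945 − 117 abstaining = 828); 3/5 of 828 = 496.80, rounded up to 497, so 497 needed; 498 in favor. Satisfied.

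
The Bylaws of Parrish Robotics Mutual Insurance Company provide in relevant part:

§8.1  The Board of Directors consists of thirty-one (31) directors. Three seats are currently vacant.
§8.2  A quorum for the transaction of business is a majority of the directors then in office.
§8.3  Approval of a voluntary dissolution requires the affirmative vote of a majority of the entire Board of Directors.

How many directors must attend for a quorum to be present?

A majority of 28 is 15.

15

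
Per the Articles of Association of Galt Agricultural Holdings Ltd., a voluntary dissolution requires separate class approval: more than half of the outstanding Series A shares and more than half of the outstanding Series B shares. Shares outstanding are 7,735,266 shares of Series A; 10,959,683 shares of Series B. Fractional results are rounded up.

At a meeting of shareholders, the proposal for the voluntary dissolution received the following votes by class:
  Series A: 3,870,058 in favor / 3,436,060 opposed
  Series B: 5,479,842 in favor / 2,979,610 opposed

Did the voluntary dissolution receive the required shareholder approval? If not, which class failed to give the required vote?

Approved — every class gave the required vote.

Series A: a majority of 7735266 is 3867634; 3,867,634 required, 3,870,058 in favor — approved.
Series B: a majority of 10959683 is 5479842; 5,479,842 required, 5,479,842 in favor — approved.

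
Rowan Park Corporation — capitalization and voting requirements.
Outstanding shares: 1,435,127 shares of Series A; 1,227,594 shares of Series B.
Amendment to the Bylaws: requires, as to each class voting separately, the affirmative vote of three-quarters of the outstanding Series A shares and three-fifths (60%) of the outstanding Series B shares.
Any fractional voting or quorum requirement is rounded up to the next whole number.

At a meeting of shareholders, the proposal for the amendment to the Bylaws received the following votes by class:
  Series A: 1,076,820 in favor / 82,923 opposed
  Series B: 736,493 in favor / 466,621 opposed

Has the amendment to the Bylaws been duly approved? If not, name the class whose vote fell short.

Series A: 3/4 of 1435127 = 1076345.25, rounded up to 1076346; 1,076,346 required, 1,076,820 in favor — approved.
Series B: 3/5 of 1227594 = 736556.40, rounded up to 736557; 736,557 required, 736,493 in favor — not approved.

Not approved — the Series B shares did not give the required vote.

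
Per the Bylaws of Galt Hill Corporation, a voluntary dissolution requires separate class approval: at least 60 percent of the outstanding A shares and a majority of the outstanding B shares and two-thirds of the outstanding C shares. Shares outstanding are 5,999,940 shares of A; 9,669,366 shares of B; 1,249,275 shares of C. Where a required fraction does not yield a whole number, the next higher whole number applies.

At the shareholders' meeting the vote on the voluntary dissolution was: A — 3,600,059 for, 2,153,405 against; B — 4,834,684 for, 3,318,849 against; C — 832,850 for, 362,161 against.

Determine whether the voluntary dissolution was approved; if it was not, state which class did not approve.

Approved — every class gave the required vote.

A: 3/5 of 5999940 = 3599964; 3,599,964 required, 3,600,059 in favor — approved.
B: a majority of 9669366 is 4834684; 4,834,684 required, 4,834,684 in favor — approved.
C: 2/3 of 1249275 = 832850; 832,850 required, 832,850 in favor — approved.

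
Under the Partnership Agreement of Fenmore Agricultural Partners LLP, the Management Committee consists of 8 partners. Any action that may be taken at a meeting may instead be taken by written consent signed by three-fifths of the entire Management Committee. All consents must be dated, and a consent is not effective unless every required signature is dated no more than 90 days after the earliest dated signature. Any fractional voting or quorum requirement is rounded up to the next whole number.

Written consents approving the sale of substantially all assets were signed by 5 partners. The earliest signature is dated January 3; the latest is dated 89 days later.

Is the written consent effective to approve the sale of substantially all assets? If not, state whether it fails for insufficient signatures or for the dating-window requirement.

Effective — both the signature and dating-window requirements are satisfied.

Signatures required: three-fifths of 8 — 3/5 of 8 = 4.80, rounded up to 5, so 5 needed; 5 signed. Sufficient.
Dating window: the latest signature is 89 days after the earliest; the limit is 90 days. Within the window.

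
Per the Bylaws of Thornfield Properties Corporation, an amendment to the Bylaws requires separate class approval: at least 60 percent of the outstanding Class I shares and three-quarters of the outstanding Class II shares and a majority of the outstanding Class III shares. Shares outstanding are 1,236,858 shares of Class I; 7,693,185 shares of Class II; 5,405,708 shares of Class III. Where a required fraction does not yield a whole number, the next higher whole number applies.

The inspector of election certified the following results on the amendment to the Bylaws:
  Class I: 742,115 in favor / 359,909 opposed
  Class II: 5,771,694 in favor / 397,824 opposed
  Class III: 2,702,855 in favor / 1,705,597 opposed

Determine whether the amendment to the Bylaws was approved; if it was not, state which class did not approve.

Class I: 3/5 of 1236858 = 742114.80, rounded up to 742115; 742,115 required, 742,115 in favor — approved.
Class II: 3/4 of 7693185 = 5769888.75, rounded up to 5769889; 5,769,889 required, 5,771,694 in favor — approved.
Class III: a majority of 5405708 is 2702855; 2,702,855 required, 2,702,855 in favor — approved.

Approved — every class gave the required vote.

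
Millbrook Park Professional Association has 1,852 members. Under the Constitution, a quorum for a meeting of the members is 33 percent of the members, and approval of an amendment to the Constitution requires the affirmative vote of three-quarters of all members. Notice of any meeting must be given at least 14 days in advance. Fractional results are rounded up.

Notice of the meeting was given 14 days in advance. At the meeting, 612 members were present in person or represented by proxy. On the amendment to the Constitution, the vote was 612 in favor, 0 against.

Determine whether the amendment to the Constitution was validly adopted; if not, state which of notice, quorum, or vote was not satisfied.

Invalid — vote requirement not satisfied.

Notice: 14 days given; 14 required. Satisfied.
Quorum: 33% of 1,852 = 611.16, rounded up to 612; 612 present. Satisfied.
Vote: requires three-fourths of all members (1,852); 3/4 of 1852 = 1389, so 1,389 needed; 612 in favor. Not satisfied.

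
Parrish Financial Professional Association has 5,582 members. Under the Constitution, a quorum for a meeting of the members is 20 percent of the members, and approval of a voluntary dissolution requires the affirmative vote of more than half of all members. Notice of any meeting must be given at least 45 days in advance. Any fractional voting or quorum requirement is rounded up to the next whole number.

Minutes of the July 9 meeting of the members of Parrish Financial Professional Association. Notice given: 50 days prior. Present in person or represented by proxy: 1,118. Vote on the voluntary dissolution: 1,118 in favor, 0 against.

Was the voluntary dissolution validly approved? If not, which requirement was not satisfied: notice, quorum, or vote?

Notice: 50 days given; 45 required. Satisfied.
Quorum: 20% of 5,582 = 1,116.40, rounded up to 1,117; 1,118 present. Satisfied.
Vote: requires a majority of all members (5,582); a majority of 5582 is 2792, so 2,792 needed; 1,118 in favor. Not satisfied.

Invalid — vote requirement not satisfied.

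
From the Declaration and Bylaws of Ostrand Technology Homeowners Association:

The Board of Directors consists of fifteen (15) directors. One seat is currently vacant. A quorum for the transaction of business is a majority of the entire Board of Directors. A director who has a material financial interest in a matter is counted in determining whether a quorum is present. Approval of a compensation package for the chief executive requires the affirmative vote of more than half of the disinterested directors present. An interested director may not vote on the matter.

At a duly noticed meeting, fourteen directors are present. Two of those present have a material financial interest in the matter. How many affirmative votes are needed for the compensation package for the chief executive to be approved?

7

The compensation package for the chief executive requires a majority of the disinterested directors present (14 − 2 = 12).
A majority of 12 is 7.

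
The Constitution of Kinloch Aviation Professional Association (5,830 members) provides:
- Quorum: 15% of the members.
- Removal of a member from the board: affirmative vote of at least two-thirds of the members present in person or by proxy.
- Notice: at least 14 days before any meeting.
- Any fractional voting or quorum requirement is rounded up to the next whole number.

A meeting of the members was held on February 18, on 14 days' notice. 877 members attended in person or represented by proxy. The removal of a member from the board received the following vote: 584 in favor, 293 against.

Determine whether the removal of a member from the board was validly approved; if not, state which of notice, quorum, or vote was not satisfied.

Invalid — vote requirement not satisfied.

Notice: 14 days given; 14 required. Satisfied.
Quorum: 15% of 5,830 = 874.50, rounded up to 875; 877 present. Satisfied.
Vote: requires two-thirds of those present (877); 2/3 of 877 = 584.67, rounded up to 585, so 585 needed; 584 in favor. Not satisfied.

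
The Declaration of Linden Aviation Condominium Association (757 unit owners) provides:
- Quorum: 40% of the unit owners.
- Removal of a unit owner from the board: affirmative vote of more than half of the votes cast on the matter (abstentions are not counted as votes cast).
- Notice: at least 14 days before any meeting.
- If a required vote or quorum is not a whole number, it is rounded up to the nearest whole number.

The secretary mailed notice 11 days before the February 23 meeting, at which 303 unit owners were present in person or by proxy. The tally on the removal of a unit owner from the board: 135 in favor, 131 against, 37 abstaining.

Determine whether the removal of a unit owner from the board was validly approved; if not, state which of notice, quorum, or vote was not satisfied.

Notice: 11 days given; 14 required. Not satisfied.
Quorum: 40% of 757 = 302.80, rounded up to 303; 303 present. Satisfied.
Vote: requires a majority of the votes cast (303 − 37 abstaining = 266); a majority of 266 is 134, so 134 needed; 135 in favor. Satisfied.

Invalid — notice requirement not satisfied.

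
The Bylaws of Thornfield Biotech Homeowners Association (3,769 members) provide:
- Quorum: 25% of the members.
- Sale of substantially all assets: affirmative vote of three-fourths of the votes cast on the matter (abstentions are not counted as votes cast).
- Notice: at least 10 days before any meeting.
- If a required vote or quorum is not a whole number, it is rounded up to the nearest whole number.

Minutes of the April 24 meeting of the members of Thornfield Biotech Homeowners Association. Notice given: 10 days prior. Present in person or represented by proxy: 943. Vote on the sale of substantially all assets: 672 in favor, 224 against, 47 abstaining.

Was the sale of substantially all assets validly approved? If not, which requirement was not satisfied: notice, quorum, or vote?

Notice: 10 days given; 10 required. Satisfied.
Quorum: 25% of 3,769 = 942.25, rounded up to 943; 943 present. Satisfied.
Vote: requires three-fourths of the votes cast (943 − 47 abstaining = 896); 3/4 of 896 = 672, so 672 needed; 672 in favor. Satisfied.

Valid — all requirements satisfied.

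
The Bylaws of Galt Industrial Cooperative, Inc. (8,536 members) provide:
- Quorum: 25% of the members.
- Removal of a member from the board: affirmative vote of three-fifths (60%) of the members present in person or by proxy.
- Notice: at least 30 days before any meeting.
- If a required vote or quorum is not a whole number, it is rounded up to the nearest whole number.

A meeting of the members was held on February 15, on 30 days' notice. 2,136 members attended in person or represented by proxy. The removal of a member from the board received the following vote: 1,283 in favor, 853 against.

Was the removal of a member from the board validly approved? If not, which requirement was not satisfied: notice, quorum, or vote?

Notice: 30 days given; 30 required. Satisfied.
Quorum: 25% of 8,536 = 2,134; 2,136 present. Satisfied.
Vote: requires three-fifths of those present (2,136); 3/5 of 2136 = 1281.60, rounded up to 1282, so 1,282 needed; 1,283 in favor. Satisfied.

Valid — all requirements satisfied.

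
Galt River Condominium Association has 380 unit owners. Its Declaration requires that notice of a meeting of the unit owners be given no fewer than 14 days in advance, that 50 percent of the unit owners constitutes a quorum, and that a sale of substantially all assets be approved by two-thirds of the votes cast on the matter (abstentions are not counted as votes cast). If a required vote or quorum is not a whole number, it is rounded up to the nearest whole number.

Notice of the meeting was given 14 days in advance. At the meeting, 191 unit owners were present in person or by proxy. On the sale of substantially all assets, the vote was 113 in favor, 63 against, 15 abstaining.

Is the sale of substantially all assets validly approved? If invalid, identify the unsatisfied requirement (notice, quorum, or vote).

Notice: 14 days given; 14 required. Satisfied.
Quorum: 50% of 380 = 190; 191 present. Satisfied.
Vote: requires two-thirds of the votes cast (191 − 15 abstaining = 176); 2/3 of 176 = 117.33, rounded up to 118, so 118 needed; 113 in favor. Not satisfied.

Invalid — vote requirement not satisfied.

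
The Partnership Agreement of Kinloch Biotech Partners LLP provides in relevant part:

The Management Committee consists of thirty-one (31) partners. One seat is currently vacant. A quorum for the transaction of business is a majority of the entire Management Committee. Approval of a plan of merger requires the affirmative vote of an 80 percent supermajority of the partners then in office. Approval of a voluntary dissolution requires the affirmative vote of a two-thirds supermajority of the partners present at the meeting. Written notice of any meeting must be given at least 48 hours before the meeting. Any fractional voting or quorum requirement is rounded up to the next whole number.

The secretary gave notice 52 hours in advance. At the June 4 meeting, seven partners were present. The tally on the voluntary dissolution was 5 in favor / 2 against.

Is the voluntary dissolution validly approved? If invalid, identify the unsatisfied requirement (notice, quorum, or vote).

Notice: 52 hours given; 48 required (52 ≥ 48). Satisfied.
Quorum: 7 present; quorum is 16. Not satisfied.
Vote: the voluntary dissolution requires two-thirds of the partners present (7). 2/3 of 7 = 4.67, rounded up to 5, so 5 affirmative votes are needed; 5 voted in favor. Satisfied. (Moot — without a quorum no business can be validly transacted.)

Invalid — quorum requirement not satisfied.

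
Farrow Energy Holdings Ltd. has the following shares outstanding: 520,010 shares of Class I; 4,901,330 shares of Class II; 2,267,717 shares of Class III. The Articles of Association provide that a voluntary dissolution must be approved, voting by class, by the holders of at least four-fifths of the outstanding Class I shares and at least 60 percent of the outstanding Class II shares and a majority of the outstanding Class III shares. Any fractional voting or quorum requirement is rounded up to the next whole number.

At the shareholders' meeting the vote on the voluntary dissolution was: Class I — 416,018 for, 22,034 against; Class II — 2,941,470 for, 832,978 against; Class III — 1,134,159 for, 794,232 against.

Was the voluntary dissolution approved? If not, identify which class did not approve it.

Approved — every class gave the required vote.

Class I: 4/5 of 520010 = 416008; 416,008 required, 416,018 in favor — approved.
Class II: 3/5 of 4901330 = 2940798; 2,940,798 required, 2,941,470 in favor — approved.
Class III: a majority of 2267717 is 1133859; 1,133,859 required, 1,134,159 in favor — approved.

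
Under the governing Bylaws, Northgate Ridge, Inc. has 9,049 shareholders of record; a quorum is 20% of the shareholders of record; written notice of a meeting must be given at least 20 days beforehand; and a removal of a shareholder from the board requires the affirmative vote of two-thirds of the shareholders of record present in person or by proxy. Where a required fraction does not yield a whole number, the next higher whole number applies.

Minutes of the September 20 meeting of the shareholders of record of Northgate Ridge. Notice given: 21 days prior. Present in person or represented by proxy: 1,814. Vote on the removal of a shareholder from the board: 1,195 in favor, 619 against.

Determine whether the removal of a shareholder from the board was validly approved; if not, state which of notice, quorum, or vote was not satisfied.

Invalid — vote requirement not satisfied.

Notice: 21 days given; 20 required. Satisfied.
Quorum: 20% of 9,049 = 1,809.80, rounded up to 1,810; 1,814 present. Satisfied.
Vote: requires two-thirds of those present (1,814); 2/3 of 1814 = 1209.33, rounded up to 1210, so 1,210 needed; 1,195 in favor. Not satisfied.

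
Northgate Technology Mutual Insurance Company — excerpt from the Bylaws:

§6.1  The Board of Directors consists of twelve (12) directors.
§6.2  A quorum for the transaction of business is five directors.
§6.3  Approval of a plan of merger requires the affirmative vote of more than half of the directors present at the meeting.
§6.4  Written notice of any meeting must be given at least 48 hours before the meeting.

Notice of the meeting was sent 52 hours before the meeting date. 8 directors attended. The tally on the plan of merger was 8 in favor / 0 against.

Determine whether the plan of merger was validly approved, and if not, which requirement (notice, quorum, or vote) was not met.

Notice: 52 hours given; 48 required (52 ≥ 48). Satisfied.
Quorum: 8 present; quorum is 5. Satisfied.
Vote: the plan of merger requires a majority of the directors present (8). A majority of 8 is 5, so 5 affirmative votes are needed; 8 voted in favor. Satisfied.

Valid — all requirements satisfied.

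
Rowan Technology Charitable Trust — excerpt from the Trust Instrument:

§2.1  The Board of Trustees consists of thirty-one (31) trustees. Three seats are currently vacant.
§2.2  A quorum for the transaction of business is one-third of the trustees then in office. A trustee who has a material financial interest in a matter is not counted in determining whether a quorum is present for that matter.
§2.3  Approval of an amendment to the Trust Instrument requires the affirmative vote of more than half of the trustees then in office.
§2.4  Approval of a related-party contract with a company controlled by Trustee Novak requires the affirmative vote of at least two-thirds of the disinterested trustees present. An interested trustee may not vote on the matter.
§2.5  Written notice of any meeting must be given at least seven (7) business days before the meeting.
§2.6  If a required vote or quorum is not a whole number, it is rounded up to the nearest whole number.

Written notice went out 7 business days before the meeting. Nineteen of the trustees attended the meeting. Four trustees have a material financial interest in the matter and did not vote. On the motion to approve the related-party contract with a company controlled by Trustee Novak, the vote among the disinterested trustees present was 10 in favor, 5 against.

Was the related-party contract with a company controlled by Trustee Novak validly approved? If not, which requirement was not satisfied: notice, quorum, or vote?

Valid — all requirements satisfied.

Notice: 7 business days given; 7 required (7 ≥ 7). Satisfied.
Quorum: 19 present, but the 4 interested trustees do not count, leaving 15. Quorum is 10. Satisfied.
Vote: the related-party contract with a company controlled by Trustee Novak requires two-thirds of the disinterested trustees present (19 − 4 = 15). 2/3 of 15 = 10, so 10 affirmative votes are needed; 10 voted in favor. Satisfied.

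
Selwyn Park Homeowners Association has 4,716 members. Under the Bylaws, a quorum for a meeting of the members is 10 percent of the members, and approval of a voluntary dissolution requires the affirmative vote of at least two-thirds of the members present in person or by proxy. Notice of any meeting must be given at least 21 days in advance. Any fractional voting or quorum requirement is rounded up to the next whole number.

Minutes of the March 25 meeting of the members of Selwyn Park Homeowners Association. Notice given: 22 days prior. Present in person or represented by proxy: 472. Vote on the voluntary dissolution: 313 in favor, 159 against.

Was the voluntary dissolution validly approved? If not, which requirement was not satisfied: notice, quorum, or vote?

Invalid — vote requirement not satisfied.

Notice: 22 days given; 21 required. Satisfied.
Quorum: 10% of 4,716 = 471.60, rounded up to 472; 472 present. Satisfied.
Vote: requires two-thirds of those present (472); 2/3 of 472 = 314.67, rounded up to 315, so 315 needed; 313 in favor. Not satisfied.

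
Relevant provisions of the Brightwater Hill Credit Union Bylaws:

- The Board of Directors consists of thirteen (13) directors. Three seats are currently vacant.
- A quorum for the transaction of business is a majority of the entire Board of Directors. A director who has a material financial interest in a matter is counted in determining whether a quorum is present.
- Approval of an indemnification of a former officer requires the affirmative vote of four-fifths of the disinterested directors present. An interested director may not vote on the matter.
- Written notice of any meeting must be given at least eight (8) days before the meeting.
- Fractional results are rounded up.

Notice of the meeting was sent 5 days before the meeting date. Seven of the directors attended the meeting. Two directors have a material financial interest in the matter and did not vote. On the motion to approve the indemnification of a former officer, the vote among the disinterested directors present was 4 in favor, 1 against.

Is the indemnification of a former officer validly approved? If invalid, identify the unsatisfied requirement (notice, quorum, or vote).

Invalid — notice requirement not satisfied.

Notice: 5 days given; 8 required (5 < 8). Not satisfied.
Quorum: 7 present (interested directors count toward quorum); quorum is 7. Satisfied.
Vote: the indemnification of a former officer requires four-fifths of the disinterested directors present (7 − 2 = 5). 4/5 of 5 = 4, so 4 affirmative votes are needed; 4 voted in favor. Satisfied.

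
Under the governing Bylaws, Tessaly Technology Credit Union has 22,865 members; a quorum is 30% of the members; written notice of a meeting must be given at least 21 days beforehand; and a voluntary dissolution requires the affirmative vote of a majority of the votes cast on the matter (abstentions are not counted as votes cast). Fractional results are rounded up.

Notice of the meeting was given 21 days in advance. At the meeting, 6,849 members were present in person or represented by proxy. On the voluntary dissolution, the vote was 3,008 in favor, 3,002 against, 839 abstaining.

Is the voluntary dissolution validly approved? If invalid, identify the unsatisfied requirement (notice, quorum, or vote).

Invalid — quorum requirement not satisfied.

Notice: 21 days given; 21 required. Satisfied.
Quorum: 30% of 22,865 = 6,859.50, rounded up to 6,860; 6,849 present. Not satisfied.
Vote: requires a majority of the votes cast (6,849 − 839 abstaining = 6,010); a majority of 6010 is 3006, so 3,006 needed; 3,008 in favor. Satisfied.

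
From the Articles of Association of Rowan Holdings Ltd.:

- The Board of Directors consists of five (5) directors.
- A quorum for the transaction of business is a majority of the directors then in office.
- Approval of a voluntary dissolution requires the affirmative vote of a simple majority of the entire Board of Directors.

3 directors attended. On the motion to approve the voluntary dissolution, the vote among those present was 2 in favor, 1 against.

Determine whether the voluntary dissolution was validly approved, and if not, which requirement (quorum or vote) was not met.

Quorum: 3 present; quorum is 3. Satisfied.
Vote: the voluntary dissolution requires a majority of the entire Board of Directors (5). A majority of 5 is 3, so 3 affirmative votes are needed; 2 voted in favor. Not satisfied.

Invalid — vote requirement not satisfied.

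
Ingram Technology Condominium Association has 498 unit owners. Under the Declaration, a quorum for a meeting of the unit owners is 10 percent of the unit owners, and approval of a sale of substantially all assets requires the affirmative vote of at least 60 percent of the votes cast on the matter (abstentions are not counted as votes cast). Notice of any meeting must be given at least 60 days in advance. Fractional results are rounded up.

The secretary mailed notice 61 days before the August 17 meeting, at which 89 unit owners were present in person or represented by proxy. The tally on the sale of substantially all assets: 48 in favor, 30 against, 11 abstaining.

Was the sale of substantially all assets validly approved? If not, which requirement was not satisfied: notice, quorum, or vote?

Valid — all requirements satisfied.

Notice: 61 days given; 60 required. Satisfied.
Quorum: 10% of 498 = 49.80, rounded up to 50; 89 present. Satisfied.
Vote: requires three-fifths of the votes cast (89 − 11 abstaining = 78); 3/5 of 78 = 46.80, rounded up to 47, so 47 needed; 48 in favor. Satisfied.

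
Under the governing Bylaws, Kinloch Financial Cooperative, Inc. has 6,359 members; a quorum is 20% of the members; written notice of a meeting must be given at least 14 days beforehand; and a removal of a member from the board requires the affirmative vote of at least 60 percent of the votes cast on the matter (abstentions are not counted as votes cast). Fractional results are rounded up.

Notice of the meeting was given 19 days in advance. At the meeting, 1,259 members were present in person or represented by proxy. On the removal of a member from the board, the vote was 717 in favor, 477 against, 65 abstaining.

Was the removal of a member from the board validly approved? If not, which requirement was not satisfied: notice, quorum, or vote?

Invalid — quorum requirement not satisfied.

Notice: 19 days given; 14 required. Satisfied.
Quorum: 20% of 6,359 = 1,271.80, rounded up to 1,272; 1,259 present. Not satisfied.
Vote: requires three-fifths of the votes cast (1,259 − 65 abstaining = 1,194); 3/5 of 1194 = 716.40, rounded up to 717, so 717 needed; 717 in favor. Satisfied.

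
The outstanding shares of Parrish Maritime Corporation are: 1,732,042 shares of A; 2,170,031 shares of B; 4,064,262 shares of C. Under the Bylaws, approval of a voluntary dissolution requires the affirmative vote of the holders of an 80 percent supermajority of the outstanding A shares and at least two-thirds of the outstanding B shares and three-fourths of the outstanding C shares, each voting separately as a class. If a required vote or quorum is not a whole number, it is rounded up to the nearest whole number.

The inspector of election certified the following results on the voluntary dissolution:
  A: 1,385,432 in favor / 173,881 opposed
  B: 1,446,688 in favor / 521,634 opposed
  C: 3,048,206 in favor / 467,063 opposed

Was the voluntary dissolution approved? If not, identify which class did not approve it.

A: 4/5 of 1732042 = 1385633.60, rounded up to 1385634; 1,385,634 required, 1,385,432 in favor — not approved.
B: 2/3 of 2170031 = 1446687.33, rounded up to 1446688; 1,446,688 required, 1,446,688 in favor — approved.
C: 3/4 of 4064262 = 3048196.50, rounded up to 3048197; 3,048,197 required, 3,048,206 in favor — approved.

Not approved — the A shares did not give the required vote.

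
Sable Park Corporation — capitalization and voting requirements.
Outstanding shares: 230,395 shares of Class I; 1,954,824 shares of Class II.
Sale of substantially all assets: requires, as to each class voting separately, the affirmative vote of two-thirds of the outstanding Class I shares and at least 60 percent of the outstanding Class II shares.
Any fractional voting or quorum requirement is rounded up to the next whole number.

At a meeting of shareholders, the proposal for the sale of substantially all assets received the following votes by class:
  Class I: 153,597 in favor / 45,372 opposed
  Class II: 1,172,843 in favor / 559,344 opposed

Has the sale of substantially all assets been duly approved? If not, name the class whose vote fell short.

Not approved — the Class II shares did not give the required vote.

Class I: 2/3 of 230395 = 153596.67, rounded up to 153597; 153,597 required, 153,597 in favor — approved.
Class II: 3/5 of 1954824 = 1172894.40, rounded up to 1172895; 1,172,895 required, 1,172,843 in favor — not approved.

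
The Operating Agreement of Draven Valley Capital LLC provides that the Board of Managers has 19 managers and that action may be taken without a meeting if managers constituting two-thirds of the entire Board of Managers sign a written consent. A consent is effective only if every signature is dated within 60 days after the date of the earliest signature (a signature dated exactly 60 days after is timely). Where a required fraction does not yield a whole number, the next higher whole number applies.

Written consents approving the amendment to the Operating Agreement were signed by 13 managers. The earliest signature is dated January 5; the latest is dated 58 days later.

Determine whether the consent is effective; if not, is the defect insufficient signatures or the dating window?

Signatures required: two-thirds of 19 — 2/3 of 19 = 12.67, rounded up to 13, so 13 needed; 13 signed. Sufficient.
Dating window: the latest signature is 58 days after the earliest; the limit is 60 days. Within the window.

Effective — both the signature and dating-window requirements are satisfied.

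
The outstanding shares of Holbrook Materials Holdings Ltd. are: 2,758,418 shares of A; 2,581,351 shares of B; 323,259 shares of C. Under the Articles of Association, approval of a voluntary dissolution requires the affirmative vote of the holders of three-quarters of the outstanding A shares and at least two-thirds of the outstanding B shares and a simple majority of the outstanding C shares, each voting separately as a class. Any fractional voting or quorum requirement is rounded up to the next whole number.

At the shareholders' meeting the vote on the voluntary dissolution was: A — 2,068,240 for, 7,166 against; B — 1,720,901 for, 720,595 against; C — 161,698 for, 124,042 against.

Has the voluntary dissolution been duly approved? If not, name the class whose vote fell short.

Not approved — the A shares did not give the required vote.

A: 3/4 of 2758418 = 2068813.50, rounded up to 2068814; 2,068,814 required, 2,068,240 in favor — not approved.
B: 2/3 of 2581351 = 1720900.67, rounded up to 1720901; 1,720,901 required, 1,720,901 in favor — approved.
C: a majority of 323259 is 161630; 161,630 required, 161,698 in favor — approved.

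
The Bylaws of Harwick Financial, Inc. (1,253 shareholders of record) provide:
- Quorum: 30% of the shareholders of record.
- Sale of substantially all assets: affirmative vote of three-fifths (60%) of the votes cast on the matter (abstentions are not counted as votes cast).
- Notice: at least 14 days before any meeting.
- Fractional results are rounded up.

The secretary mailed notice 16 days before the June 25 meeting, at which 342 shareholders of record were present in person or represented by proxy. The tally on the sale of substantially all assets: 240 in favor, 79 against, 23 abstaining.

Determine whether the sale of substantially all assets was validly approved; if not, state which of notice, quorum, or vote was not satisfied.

Notice: 16 days given; 14 required. Satisfied.
Quorum: 30% of 1,253 = 375.90, rounded up to 376; 342 present. Not satisfied.
Vote: requires three-fifths of the votes cast (342 − 23 abstaining = 319); 3/5 of 319 = 191.40, rounded up to 192, so 192 needed; 240 in favor. Satisfied.

Invalid — quorum requirement not satisfied.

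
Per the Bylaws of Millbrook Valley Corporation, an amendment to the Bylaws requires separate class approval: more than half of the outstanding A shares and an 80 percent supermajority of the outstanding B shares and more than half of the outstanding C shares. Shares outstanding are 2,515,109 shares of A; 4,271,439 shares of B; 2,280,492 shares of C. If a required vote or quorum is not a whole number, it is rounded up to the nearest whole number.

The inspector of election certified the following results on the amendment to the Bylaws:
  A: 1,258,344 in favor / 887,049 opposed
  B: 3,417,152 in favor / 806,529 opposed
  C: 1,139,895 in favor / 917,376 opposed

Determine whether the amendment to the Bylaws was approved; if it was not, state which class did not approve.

Not approved — the C shares did not give the required vote.

A: a majority of 2515109 is 1257555; 1,257,555 required, 1,258,344 in favor — approved.
B: 4/5 of 4271439 = 3417151.20, rounded up to 3417152; 3,417,152 required, 3,417,152 in favor — approved.
C: a majority of 2280492 is 1140247; 1,140,247 required, 1,139,895 in favor — not approved.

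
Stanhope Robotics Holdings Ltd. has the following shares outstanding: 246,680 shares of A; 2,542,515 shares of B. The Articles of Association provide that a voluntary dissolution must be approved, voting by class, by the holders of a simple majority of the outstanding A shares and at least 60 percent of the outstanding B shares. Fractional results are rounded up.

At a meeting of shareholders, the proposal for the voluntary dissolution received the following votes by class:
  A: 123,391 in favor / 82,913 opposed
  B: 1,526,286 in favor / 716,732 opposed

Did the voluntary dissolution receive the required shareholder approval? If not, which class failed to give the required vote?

Approved — every class gave the required vote.

A: a majority of 246680 is 123341; 123,341 required, 123,391 in favor — approved.
B: 3/5 of 2542515 = 1525509; 1,525,509 required, 1,526,286 in favor — approved.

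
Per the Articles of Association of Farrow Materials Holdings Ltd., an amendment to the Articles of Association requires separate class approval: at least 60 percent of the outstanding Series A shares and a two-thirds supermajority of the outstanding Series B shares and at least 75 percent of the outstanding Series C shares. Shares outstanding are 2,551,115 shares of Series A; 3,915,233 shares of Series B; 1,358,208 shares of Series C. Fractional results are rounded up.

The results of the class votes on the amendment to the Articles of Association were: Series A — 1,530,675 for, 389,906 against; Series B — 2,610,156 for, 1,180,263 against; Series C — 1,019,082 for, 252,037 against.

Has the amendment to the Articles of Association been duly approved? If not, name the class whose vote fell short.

Approved — every class gave the required vote.

Series A: 3/5 of 2551115 = 1530669; 1,530,669 required, 1,530,675 in favor — approved.
Series B: 2/3 of 3915233 = 2610155.33, rounded up to 2610156; 2,610,156 required, 2,610,156 in favor — approved.
Series C: 3/4 of 1358208 = 1018656; 1,018,656 required, 1,019,082 in favor — approved.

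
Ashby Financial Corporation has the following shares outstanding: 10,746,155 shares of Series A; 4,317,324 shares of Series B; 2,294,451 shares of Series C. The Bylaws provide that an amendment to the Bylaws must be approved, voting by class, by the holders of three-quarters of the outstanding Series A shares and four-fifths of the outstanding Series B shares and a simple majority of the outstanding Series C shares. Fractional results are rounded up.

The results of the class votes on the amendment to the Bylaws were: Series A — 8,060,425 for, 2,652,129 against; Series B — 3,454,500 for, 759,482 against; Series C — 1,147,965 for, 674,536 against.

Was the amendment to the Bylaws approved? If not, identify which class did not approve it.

Approved — every class gave the required vote.

Series A: 3/4 of 10746155 = 8059616.25, rounded up to 8059617; 8,059,617 required, 8,060,425 in favor — approved.
Series B: 4/5 of 4317324 = 3453859.20, rounded up to 3453860; 3,453,860 required, 3,454,500 in favor — approved.
Series C: a majority of 2294451 is 1147226; 1,147,226 required, 1,147,965 in favor — approved.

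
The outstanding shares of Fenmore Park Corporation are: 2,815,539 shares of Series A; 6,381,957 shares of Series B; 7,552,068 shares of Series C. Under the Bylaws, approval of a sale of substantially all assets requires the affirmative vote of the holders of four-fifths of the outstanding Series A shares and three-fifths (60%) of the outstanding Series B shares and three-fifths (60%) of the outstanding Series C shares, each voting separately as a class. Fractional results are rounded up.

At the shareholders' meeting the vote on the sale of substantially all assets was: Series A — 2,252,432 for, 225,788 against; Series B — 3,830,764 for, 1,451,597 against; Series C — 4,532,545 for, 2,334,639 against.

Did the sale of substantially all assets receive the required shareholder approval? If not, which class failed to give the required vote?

Approved — every class gave the required vote.

Series A: 4/5 of 2815539 = 2252431.20, rounded up to 2252432; 2,252,432 required, 2,252,432 in favor — approved.
Series B: 3/5 of 6381957 = 3829174.20, rounded up to 3829175; 3,829,175 required, 3,830,764 in favor — approved.
Series C: 3/5 of 7552068 = 4531240.80, rounded up to 4531241; 4,531,241 required, 4,532,545 in favor — approved.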